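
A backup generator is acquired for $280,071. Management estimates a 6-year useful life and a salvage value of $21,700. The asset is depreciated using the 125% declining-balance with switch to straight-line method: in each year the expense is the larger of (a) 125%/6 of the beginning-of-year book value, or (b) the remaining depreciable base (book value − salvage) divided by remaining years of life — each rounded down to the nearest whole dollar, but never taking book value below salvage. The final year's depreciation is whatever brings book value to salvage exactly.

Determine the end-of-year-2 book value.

$175,531

Depreciable base = $280,071 − $21,700 = $258,371.
Year 1: DB = ⌊$280,071 × 125%/6⌋ = $58,348; SL = ⌊$258,371/6⌋ = $43,061 → take DB $58,348. Book value $221,723.
Year 2: DB = ⌊$221,723 × 125%/6⌋ = $46,192; SL = ⌊$200,023/5⌋ = $40,004 → take DB $46,192. Book value $175,531.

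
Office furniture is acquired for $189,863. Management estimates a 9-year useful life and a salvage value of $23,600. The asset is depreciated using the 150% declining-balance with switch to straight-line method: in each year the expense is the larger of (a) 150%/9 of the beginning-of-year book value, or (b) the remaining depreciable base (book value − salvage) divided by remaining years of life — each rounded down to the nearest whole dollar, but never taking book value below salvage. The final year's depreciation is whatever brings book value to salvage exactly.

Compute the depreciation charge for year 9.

Depreciable base = $189,863 − $23,600 = $166,263.
Year 1: DB = ⌊$189,863 × 150%/9⌋ = $31,643; SL = ⌊$166,263/9⌋ = $18,473 → take DB $31,643. Book value $158,220.
Year 2: DB = ⌊$158,220 × 150%/9⌋ = $26,370; SL = ⌊$134,620/8⌋ = $16,827 → take DB $26,370. Book value $131,850.
Year 3: DB = ⌊$131,850 × 150%/9⌋ = $21,975; SL = ⌊$108,250/7⌋ = $15,464 → take DB $21,975. Book value $109,875.
Year 4: DB = ⌊$109,875 × 150%/9⌋ = $18,312; SL = ⌊$86,275/6⌋ = $14,379 → take DB $18,312. Book value $91,563.
Year 5: DB = ⌊$91,563 × 150%/9⌋ = $15,260; SL = ⌊$67,963/5⌋ = $13,592 → take DB $15,260. Book value $76,303.
Year 6: DB = ⌊$76,303 × 150%/9⌋ = $12,717; SL = ⌊$52,703/4⌋ = $13,175 → take SL $13,175. Book value $63,128.
Year 7: DB = ⌊$63,128 × 150%/9⌋ = $10,521; SL = ⌊$39,528/3⌋ = $13,176 → take SL $13,176. Book value $49,952.
Year 8: DB = ⌊$49,952 × 150%/9⌋ = $8,325; SL = ⌊$26,352/2⌋ = $13,176 → take SL $13,176. Book value $36,776.
Year 9 (final): $36,776 − $23,600 = $13,176. Book value $23,600.

$13,176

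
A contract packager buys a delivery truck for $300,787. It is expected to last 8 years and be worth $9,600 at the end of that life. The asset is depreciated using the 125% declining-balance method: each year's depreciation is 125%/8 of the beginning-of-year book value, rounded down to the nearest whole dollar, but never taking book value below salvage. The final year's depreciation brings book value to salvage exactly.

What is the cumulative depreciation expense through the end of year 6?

Depreciable base = $300,787 − $9,600 = $291,187.
Year 1: ⌊$300,787 × 125%/8⌋ = $46,997. Book value $253,790.
Year 2: ⌊$253,790 × 125%/8⌋ = $39,654. Book value $214,136.
Year 3: ⌊$214,136 × 125%/8⌋ = $33,458. Book value $180,678.
Year 4: ⌊$180,678 × 125%/8⌋ = $28,230. Book value $152,448.
Year 5: ⌊$152,448 × 125%/8⌋ = $23,820. Book value $128,628.
Year 6: ⌊$128,628 × 125%/8⌋ = $20,098. Book value $108,530.
Accumulated through year 6 = $300,787 − $108,530 = $192,257.

$192,257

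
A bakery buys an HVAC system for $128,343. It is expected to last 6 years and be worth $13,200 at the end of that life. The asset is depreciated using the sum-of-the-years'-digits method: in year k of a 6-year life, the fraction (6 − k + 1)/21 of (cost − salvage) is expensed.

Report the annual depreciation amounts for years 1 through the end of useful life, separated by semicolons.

$32,898; $27,415; $21,932; $16,449; $10,966; $5,483

Depreciable base = $128,343 − $13,200 = $115,143.
Sum of the years' digits = 6+5+4+3+2+1 = 21.
Year 1: $115,143 × 6/21 = $32,898. Book value $95,445.
Year 2: $115,143 × 5/21 = $27,415. Book value $68,030.
Year 3: $115,143 × 4/21 = $21,932. Book value $46,098.
Year 4: $115,143 × 3/21 = $16,449. Book value $29,649.
Year 5: $115,143 × 2/21 = $10,966. Book value $18,683.
Year 6: $115,143 × 1/21 = $5,483. Book value $13,200.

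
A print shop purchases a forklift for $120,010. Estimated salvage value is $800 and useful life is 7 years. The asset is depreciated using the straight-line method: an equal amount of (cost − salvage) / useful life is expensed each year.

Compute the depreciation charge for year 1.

Depreciable base = $120,010 − $800 = $119,210.
Annual expense = $119,210 / 7 = $17,030.

$17,030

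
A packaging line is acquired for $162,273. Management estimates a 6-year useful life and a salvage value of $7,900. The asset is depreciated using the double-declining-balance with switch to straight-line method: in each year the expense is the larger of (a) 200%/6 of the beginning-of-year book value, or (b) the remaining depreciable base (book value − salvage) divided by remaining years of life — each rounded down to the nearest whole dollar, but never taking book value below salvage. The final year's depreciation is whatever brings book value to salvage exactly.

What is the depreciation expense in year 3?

Depreciable base = $162,273 − $7,900 = $154,373.
Year 1: DB = ⌊$162,273 × 200%/6⌋ = $54,091; SL = ⌊$154,373/6⌋ = $25,728 → take DB $54,091. Book value $108,182.
Year 2: DB = ⌊$108,182 × 200%/6⌋ = $36,060; SL = ⌊$100,282/5⌋ = $20,056 → take DB $36,060. Book value $72,122.
Year 3: DB = ⌊$72,122 × 200%/6⌋ = $24,040; SL = ⌊$64,222/4⌋ = $16,055 → take DB $24,040. Book value $48,082.

$24,040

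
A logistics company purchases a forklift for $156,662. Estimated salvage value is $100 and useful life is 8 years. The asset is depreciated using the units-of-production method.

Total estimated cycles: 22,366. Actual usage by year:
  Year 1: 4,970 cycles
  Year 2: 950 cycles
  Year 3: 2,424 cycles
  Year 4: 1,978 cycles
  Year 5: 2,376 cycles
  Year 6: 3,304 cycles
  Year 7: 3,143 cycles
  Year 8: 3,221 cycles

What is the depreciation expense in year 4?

$13,846

Depreciable base = $156,662 − $100 = $156,562.
Rate = $156,562 / 22,366 cycles = $7 per cycle.
Year 1: 4,970 × $7 = $34,790. Book value $121,872.
Year 2: 950 × $7 = $6,650. Book value $115,222.
Year 3: 2,424 × $7 = $16,968. Book value $98,254.
Year 4: 1,978 × $7 = $13,846. Book value $84,408.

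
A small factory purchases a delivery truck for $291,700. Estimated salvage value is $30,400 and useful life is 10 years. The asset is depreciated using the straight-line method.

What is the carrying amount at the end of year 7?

Depreciable base = $291,700 − $30,400 = $261,300.
Annual expense = $261,300 / 10 = $26,130.
End of year 1: book value $265,570.
End of year 2: book value $239,440.
End of year 3: book value $213,310.
End of year 4: book value $187,180.
End of year 5: book value $161,050.
End of year 6: book value $134,920.
End of year 7: book value $108,790.

$108,790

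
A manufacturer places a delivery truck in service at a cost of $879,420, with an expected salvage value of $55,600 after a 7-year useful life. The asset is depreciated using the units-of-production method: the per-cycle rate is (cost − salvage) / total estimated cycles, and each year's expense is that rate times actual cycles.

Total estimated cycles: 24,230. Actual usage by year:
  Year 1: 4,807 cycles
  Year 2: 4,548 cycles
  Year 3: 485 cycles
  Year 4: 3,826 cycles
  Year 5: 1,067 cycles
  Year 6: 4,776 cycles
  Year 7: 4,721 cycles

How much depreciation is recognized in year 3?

$16,490

Depreciable base = $879,420 − $55,600 = $823,820.
Rate = $823,820 / 24,230 cycles = $34 per cycle.
Year 1: 4,807 × $34 = $163,438. Book value $715,982.
Year 2: 4,548 × $34 = $154,632. Book value $561,350.
Year 3: 485 × $34 = $16,490. Book value $544,860.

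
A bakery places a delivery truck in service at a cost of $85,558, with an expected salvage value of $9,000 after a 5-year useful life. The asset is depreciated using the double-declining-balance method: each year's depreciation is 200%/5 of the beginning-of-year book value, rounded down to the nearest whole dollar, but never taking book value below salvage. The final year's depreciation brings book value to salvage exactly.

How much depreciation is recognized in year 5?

Depreciable base = $85,558 − $9,000 = $76,558.
Year 1: ⌊$85,558 × 200%/5⌋ = $34,223. Book value $51,335.
Year 2: ⌊$51,335 × 200%/5⌋ = $20,534. Book value $30,801.
Year 3: ⌊$30,801 × 200%/5⌋ = $12,320. Book value $18,481.
Year 4: ⌊$18,481 × 200%/5⌋ = $7,392. Book value $11,089.
Year 5 (final): $11,089 − $9,000 = $2,089. Book value $9,000.

$2,089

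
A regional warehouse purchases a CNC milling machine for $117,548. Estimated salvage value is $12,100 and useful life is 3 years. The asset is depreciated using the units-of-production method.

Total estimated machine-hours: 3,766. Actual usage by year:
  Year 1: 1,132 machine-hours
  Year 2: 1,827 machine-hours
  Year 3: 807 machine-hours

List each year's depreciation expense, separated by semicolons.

Depreciable base = $117,548 − $12,100 = $105,448.
Rate = $105,448 / 3,766 machine-hours = $28 per machine-hour.
Year 1: 1,132 × $28 = $31,696. Book value $85,852.
Year 2: 1,827 × $28 = $51,156. Book value $34,696.
Year 3: 807 × $28 = $22,596. Book value $12,100.

$31,696; $51,156; $22,596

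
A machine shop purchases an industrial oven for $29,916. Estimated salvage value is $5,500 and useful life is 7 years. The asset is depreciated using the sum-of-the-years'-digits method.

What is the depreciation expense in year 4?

$3,488

Depreciable base = $29,916 − $5,500 = $24,416.
Sum of the years' digits = 7+6+5+4+3+2+1 = 28.
Year 1: $24,416 × 7/28 = $6,104. Book value $23,812.
Year 2: $24,416 × 6/28 = $5,232. Book value $18,580.
Year 3: $24,416 × 5/28 = $4,360. Book value $14,220.
Year 4: $24,416 × 4/28 = $3,488. Book value $10,732.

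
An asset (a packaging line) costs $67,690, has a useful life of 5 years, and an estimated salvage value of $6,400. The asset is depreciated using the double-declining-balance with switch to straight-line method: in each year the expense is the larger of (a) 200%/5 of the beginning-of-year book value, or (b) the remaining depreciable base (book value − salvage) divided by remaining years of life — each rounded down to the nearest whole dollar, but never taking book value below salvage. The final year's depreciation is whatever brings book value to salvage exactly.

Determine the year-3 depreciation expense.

Depreciable base = $67,690 − $6,400 = $61,290.
Year 1: DB = ⌊$67,690 × 200%/5⌋ = $27,076; SL = ⌊$61,290/5⌋ = $12,258 → take DB $27,076. Book value $40,614.
Year 2: DB = ⌊$40,614 × 200%/5⌋ = $16,245; SL = ⌊$34,214/4⌋ = $8,553 → take DB $16,245. Book value $24,369.
Year 3: DB = ⌊$24,369 × 200%/5⌋ = $9,747; SL = ⌊$17,969/3⌋ = $5,989 → take DB $9,747. Book value $14,622.

$9,747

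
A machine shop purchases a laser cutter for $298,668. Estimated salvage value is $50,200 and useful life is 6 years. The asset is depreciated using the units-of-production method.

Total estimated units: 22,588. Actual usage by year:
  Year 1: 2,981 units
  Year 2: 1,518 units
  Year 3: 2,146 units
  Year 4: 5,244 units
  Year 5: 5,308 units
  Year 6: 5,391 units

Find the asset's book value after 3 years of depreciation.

$225,573

Depreciable base = $298,668 − $50,200 = $248,468.
Rate = $248,468 / 22,588 units = $11 per unit.
Year 1: 2,981 × $11 = $32,791. Book value $265,877.
Year 2: 1,518 × $11 = $16,698. Book value $249,179.
Year 3: 2,146 × $11 = $23,606. Book value $225,573.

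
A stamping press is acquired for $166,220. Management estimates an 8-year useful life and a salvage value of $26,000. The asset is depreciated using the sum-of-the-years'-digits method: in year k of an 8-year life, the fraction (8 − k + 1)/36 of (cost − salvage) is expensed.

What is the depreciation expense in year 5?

$15,580

Depreciable base = $166,220 − $26,000 = $140,220.
Sum of the years' digits = 8+7+6+5+4+3+2+1 = 36.
Year 1: $140,220 × 8/36 = $31,160. Book value $135,060.
Year 2: $140,220 × 7/36 = $27,265. Book value $107,795.
Year 3: $140,220 × 6/36 = $23,370. Book value $84,425.
Year 4: $140,220 × 5/36 = $19,475. Book value $64,950.
Year 5: $140,220 × 4/36 = $15,580. Book value $49,370.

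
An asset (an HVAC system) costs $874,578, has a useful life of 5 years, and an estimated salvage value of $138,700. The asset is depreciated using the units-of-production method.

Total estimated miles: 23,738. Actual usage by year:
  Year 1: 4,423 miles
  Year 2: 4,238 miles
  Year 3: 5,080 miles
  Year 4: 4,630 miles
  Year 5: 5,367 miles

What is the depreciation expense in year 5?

$166,377

Depreciable base = $874,578 − $138,700 = $735,878.
Rate = $735,878 / 23,738 miles = $31 per mile.
Year 1: 4,423 × $31 = $137,113. Book value $737,465.
Year 2: 4,238 × $31 = $131,378. Book value $606,087.
Year 3: 5,080 × $31 = $157,480. Book value $448,607.
Year 4: 4,630 × $31 = $143,530. Book value $305,077.
Year 5: 5,367 × $31 = $166,377. Book value $138,700.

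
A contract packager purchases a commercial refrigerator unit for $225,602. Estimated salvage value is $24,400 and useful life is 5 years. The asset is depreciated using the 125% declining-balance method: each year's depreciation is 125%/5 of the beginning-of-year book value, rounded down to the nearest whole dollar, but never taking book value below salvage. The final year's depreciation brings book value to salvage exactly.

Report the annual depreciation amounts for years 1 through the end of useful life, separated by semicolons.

Depreciable base = $225,602 − $24,400 = $201,202.
Year 1: ⌊$225,602 × 125%/5⌋ = $56,400. Book value $169,202.
Year 2: ⌊$169,202 × 125%/5⌋ = $42,300. Book value $126,902.
Year 3: ⌊$126,902 × 125%/5⌋ = $31,725. Book value $95,177.
Year 4: ⌊$95,177 × 125%/5⌋ = $23,794. Book value $71,383.
Year 5 (final): $71,383 − $24,400 = $46,983. Book value $24,400.

$56,400; $42,300; $31,725; $23,794; $46,983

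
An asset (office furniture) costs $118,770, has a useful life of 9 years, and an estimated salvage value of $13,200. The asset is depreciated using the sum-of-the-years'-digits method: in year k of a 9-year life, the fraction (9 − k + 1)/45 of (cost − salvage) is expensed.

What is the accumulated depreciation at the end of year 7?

$98,532

Depreciable base = $118,770 − $13,200 = $105,570.
Sum of the years' digits = 9+8+7+6+5+4+3+2+1 = 45.
Year 1: $105,570 × 9/45 = $21,114. Book value $97,656.
Year 2: $105,570 × 8/45 = $18,768. Book value $78,888.
Year 3: $105,570 × 7/45 = $16,422. Book value $62,466.
Year 4: $105,570 × 6/45 = $14,076. Book value $48,390.
Year 5: $105,570 × 5/45 = $11,730. Book value $36,660.
Year 6: $105,570 × 4/45 = $9,384. Book value $27,276.
Year 7: $105,570 × 3/45 = $7,038. Book value $20,238.
Accumulated through year 7 = $118,770 − $20,238 = $98,532.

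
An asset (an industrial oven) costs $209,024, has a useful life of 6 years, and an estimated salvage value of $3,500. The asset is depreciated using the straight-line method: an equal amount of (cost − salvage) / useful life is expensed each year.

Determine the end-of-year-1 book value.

Depreciable base = $209,024 − $3,500 = $205,524.
Annual expense = $205,524 / 6 = $34,254.
End of year 1: book value $174,770.

$174,770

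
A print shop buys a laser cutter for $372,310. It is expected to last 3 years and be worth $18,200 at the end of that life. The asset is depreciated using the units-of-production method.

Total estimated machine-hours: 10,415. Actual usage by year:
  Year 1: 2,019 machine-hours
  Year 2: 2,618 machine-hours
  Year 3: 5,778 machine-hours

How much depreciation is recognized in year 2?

$89,012

Depreciable base = $372,310 − $18,200 = $354,110.
Rate = $354,110 / 10,415 machine-hours = $34 per machine-hour.
Year 1: 2,019 × $34 = $68,646. Book value $303,664.
Year 2: 2,618 × $34 = $89,012. Book value $214,652.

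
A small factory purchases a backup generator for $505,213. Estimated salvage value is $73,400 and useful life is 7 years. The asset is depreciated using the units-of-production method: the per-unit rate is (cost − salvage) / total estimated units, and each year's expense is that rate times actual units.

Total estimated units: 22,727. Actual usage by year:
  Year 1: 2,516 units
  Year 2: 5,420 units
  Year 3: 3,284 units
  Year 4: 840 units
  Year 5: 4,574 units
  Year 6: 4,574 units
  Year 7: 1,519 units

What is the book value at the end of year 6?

Depreciable base = $505,213 − $73,400 = $431,813.
Rate = $431,813 / 22,727 units = $19 per unit.
Year 1: 2,516 × $19 = $47,804. Book value $457,409.
Year 2: 5,420 × $19 = $102,980. Book value $354,429.
Year 3: 3,284 × $19 = $62,396. Book value $292,033.
Year 4: 840 × $19 = $15,960. Book value $276,073.
Year 5: 4,574 × $19 = $86,906. Book value $189,167.
Year 6: 4,574 × $19 = $86,906. Book value $102,261.

$102,261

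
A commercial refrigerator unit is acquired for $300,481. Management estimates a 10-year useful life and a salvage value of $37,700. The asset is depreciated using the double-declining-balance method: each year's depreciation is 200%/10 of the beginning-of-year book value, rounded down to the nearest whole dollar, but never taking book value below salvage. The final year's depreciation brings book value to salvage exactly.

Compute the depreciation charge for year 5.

Depreciable base = $300,481 − $37,700 = $262,781.
Year 1: ⌊$300,481 × 200%/10⌋ = $60,096. Book value $240,385.
Year 2: ⌊$240,385 × 200%/10⌋ = $48,077. Book value $192,308.
Year 3: ⌊$192,308 × 200%/10⌋ = $38,461. Book value $153,847.
Year 4: ⌊$153,847 × 200%/10⌋ = $30,769. Book value $123,078.
Year 5: ⌊$123,078 × 200%/10⌋ = $24,615. Book value $98,463.

$24,615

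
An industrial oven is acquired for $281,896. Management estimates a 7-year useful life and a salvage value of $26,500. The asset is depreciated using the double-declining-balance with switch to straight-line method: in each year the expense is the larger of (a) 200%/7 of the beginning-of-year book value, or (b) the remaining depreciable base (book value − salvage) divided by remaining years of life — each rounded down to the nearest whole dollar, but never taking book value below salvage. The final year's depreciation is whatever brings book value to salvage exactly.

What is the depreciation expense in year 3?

$41,092

Depreciable base = $281,896 − $26,500 = $255,396.
Year 1: DB = ⌊$281,896 × 200%/7⌋ = $80,541; SL = ⌊$255,396/7⌋ = $36,485 → take DB $80,541. Book value $201,355.
Year 2: DB = ⌊$201,355 × 200%/7⌋ = $57,530; SL = ⌊$174,855/6⌋ = $29,142 → take DB $57,530. Book value $143,825.
Year 3: DB = ⌊$143,825 × 200%/7⌋ = $41,092; SL = ⌊$117,325/5⌋ = $23,465 → take DB $41,092. Book value $102,733.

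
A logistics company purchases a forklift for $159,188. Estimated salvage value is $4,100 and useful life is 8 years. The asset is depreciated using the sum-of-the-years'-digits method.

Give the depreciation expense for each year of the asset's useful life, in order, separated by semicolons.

Depreciable base = $159,188 − $4,100 = $155,088.
Sum of the years' digits = 8+7+6+5+4+3+2+1 = 36.
Year 1: $155,088 × 8/36 = $34,464. Book value $124,724.
Year 2: $155,088 × 7/36 = $30,156. Book value $94,568.
Year 3: $155,088 × 6/36 = $25,848. Book value $68,720.
Year 4: $155,088 × 5/36 = $21,540. Book value $47,180.
Year 5: $155,088 × 4/36 = $17,232. Book value $29,948.
Year 6: $155,088 × 3/36 = $12,924. Book value $17,024.
Year 7: $155,088 × 2/36 = $8,616. Book value $8,408.
Year 8: $155,088 × 1/36 = $4,308. Book value $4,100.

$34,464; $30,156; $25,848; $21,540; $17,232; $12,924; $8,616; $4,308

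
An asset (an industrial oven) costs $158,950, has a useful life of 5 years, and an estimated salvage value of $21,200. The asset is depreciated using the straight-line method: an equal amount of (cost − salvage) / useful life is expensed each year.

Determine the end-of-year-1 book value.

Depreciable base = $158,950 − $21,200 = $137,750.
Annual expense = $137,750 / 5 = $27,550.
End of year 1: book value $131,400.

$131,400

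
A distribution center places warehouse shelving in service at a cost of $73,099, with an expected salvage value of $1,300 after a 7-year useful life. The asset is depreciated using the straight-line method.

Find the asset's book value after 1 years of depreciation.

$62,842

Depreciable base = $73,099 − $1,300 = $71,799.
Annual expense = $71,799 / 7 = $10,257.
End of year 1: book value $62,842.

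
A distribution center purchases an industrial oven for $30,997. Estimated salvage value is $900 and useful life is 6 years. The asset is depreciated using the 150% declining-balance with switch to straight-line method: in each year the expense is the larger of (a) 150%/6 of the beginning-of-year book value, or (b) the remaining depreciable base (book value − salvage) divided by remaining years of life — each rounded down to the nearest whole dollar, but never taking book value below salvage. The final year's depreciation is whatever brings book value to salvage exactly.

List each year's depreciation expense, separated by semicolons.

$7,749; $5,812; $4,359; $4,059; $4,059; $4,059

Depreciable base = $30,997 − $900 = $30,097.
Year 1: DB = ⌊$30,997 × 150%/6⌋ = $7,749; SL = ⌊$30,097/6⌋ = $5,016 → take DB $7,749. Book value $23,248.
Year 2: DB = ⌊$23,248 × 150%/6⌋ = $5,812; SL = ⌊$22,348/5⌋ = $4,469 → take DB $5,812. Book value $17,436.
Year 3: DB = ⌊$17,436 × 150%/6⌋ = $4,359; SL = ⌊$16,536/4⌋ = $4,134 → take DB $4,359. Book value $13,077.
Year 4: DB = ⌊$13,077 × 150%/6⌋ = $3,269; SL = ⌊$12,177/3⌋ = $4,059 → take SL $4,059. Book value $9,018.
Year 5: DB = ⌊$9,018 × 150%/6⌋ = $2,254; SL = ⌊$8,118/2⌋ = $4,059 → take SL $4,059. Book value $4,959.
Year 6 (final): $4,959 − $900 = $4,059. Book value $900.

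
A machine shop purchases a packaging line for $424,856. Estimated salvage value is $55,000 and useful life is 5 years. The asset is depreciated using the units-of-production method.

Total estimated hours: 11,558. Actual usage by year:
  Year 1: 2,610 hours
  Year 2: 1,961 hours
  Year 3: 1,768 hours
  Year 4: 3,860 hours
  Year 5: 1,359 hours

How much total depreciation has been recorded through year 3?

$202,848

Depreciable base = $424,856 − $55,000 = $369,856.
Rate = $369,856 / 11,558 hours = $32 per hour.
Year 1: 2,610 × $32 = $83,520. Book value $341,336.
Year 2: 1,961 × $32 = $62,752. Book value $278,584.
Year 3: 1,768 × $32 = $56,576. Book value $222,008.
Accumulated through year 3 = $424,856 − $222,008 = $202,848.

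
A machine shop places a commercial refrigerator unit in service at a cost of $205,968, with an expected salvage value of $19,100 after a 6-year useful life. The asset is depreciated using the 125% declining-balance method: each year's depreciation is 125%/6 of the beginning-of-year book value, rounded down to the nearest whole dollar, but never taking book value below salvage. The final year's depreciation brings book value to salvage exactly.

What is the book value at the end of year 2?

$129,088

Depreciable base = $205,968 − $19,100 = $186,868.
Year 1: ⌊$205,968 × 125%/6⌋ = $42,910. Book value $163,058.
Year 2: ⌊$163,058 × 125%/6⌋ = $33,970. Book value $129,088.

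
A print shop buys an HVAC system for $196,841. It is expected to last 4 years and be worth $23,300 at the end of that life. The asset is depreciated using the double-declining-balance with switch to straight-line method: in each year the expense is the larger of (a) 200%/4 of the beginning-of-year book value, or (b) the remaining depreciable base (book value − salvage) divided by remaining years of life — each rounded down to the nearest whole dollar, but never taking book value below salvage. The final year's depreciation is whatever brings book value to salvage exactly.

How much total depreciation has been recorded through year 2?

Depreciable base = $196,841 − $23,300 = $173,541.
Year 1: DB = ⌊$196,841 × 200%/4⌋ = $98,420; SL = ⌊$173,541/4⌋ = $43,385 → take DB $98,420. Book value $98,421.
Year 2: DB = ⌊$98,421 × 200%/4⌋ = $49,210; SL = ⌊$75,121/3⌋ = $25,040 → take DB $49,210. Book value $49,211.
Accumulated through year 2 = $196,841 − $49,211 = $147,630.

$147,630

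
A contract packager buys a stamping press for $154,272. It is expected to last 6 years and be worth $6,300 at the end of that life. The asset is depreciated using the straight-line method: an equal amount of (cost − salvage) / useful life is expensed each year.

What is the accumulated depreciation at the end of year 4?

$98,648

Depreciable base = $154,272 − $6,300 = $147,972.
Annual expense = $147,972 / 6 = $24,662.
End of year 1: book value $129,610.
End of year 2: book value $104,948.
End of year 3: book value $80,286.
End of year 4: book value $55,624.
Accumulated through year 4 = $154,272 − $55,624 = $98,648.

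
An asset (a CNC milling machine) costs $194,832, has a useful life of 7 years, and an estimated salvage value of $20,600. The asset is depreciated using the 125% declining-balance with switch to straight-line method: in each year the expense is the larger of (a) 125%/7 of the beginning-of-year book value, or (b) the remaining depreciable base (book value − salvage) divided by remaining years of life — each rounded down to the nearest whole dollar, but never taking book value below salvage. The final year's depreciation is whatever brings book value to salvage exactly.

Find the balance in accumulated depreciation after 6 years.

$152,385

Depreciable base = $194,832 − $20,600 = $174,232.
Year 1: DB = ⌊$194,832 × 125%/7⌋ = $34,791; SL = ⌊$174,232/7⌋ = $24,890 → take DB $34,791. Book value $160,041.
Year 2: DB = ⌊$160,041 × 125%/7⌋ = $28,578; SL = ⌊$139,441/6⌋ = $23,240 → take DB $28,578. Book value $131,463.
Year 3: DB = ⌊$131,463 × 125%/7⌋ = $23,475; SL = ⌊$110,863/5⌋ = $22,172 → take DB $23,475. Book value $107,988.
Year 4: DB = ⌊$107,988 × 125%/7⌋ = $19,283; SL = ⌊$87,388/4⌋ = $21,847 → take SL $21,847. Book value $86,141.
Year 5: DB = ⌊$86,141 × 125%/7⌋ = $15,382; SL = ⌊$65,541/3⌋ = $21,847 → take SL $21,847. Book value $64,294.
Year 6: DB = ⌊$64,294 × 125%/7⌋ = $11,481; SL = ⌊$43,694/2⌋ = $21,847 → take SL $21,847. Book value $42,447.
Accumulated through year 6 = $194,832 − $42,447 = $152,385.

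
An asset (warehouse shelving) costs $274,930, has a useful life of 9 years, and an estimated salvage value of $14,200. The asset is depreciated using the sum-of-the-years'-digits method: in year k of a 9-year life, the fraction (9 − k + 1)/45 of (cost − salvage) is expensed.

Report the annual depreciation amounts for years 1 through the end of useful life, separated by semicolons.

$52,146; $46,352; $40,558; $34,764; $28,970; $23,176; $17,382; $11,588; $5,794

Depreciable base = $274,930 − $14,200 = $260,730.
Sum of the years' digits = 9+8+7+6+5+4+3+2+1 = 45.
Year 1: $260,730 × 9/45 = $52,146. Book value $222,784.
Year 2: $260,730 × 8/45 = $46,352. Book value $176,432.
Year 3: $260,730 × 7/45 = $40,558. Book value $135,874.
Year 4: $260,730 × 6/45 = $34,764. Book value $101,110.
Year 5: $260,730 × 5/45 = $28,970. Book value $72,140.
Year 6: $260,730 × 4/45 = $23,176. Book value $48,964.
Year 7: $260,730 × 3/45 = $17,382. Book value $31,582.
Year 8: $260,730 × 2/45 = $11,588. Book value $19,994.
Year 9: $260,730 × 1/45 = $5,794. Book value $14,200.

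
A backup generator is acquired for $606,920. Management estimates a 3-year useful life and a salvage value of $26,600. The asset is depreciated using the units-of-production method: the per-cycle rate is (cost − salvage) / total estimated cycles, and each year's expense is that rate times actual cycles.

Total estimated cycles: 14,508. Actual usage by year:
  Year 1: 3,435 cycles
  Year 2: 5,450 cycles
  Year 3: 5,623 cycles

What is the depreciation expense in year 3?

Depreciable base = $606,920 − $26,600 = $580,320.
Rate = $580,320 / 14,508 cycles = $40 per cycle.
Year 1: 3,435 × $40 = $137,400. Book value $469,520.
Year 2: 5,450 × $40 = $218,000. Book value $251,520.
Year 3: 5,623 × $40 = $224,920. Book value $26,600.

$224,920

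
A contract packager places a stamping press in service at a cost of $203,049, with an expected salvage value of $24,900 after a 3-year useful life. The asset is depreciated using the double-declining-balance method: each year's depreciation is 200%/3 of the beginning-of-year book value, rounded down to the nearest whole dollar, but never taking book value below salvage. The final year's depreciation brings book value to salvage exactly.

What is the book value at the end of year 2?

$24,900

Depreciable base = $203,049 − $24,900 = $178,149.
Year 1: ⌊$203,049 × 200%/3⌋ = $135,366. Book value $67,683.
Year 2: ⌊$67,683 × 200%/3⌋ = $45,122, capped at $42,783. Book value $24,900.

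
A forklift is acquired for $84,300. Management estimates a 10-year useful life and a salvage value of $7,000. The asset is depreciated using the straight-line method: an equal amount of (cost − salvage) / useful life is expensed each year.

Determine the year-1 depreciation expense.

$7,730

Depreciable base = $84,300 − $7,000 = $77,300.
Annual expense = $77,300 / 10 = $7,730.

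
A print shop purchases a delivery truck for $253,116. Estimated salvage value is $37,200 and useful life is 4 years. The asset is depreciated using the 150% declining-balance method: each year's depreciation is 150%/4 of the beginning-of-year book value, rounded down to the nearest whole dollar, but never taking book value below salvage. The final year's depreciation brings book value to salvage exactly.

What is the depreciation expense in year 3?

Depreciable base = $253,116 − $37,200 = $215,916.
Year 1: ⌊$253,116 × 150%/4⌋ = $94,918. Book value $158,198.
Year 2: ⌊$158,198 × 150%/4⌋ = $59,324. Book value $98,874.
Year 3: ⌊$98,874 × 150%/4⌋ = $37,077. Book value $61,797.

$37,077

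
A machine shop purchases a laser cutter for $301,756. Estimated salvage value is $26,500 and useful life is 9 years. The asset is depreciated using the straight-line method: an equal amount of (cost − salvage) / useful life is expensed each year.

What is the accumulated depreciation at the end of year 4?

Depreciable base = $301,756 − $26,500 = $275,256.
Annual expense = $275,256 / 9 = $30,584.
End of year 1: book value $271,172.
End of year 2: book value $240,588.
End of year 3: book value $210,004.
End of year 4: book value $179,420.
Accumulated through year 4 = $301,756 − $179,420 = $122,336.

$122,336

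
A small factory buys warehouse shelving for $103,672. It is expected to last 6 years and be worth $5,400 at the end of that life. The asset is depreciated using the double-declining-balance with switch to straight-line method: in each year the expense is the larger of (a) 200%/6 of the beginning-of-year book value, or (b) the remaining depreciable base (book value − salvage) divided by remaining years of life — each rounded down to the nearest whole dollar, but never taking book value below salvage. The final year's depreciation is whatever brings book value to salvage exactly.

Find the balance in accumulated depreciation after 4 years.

Depreciable base = $103,672 − $5,400 = $98,272.
Year 1: DB = ⌊$103,672 × 200%/6⌋ = $34,557; SL = ⌊$98,272/6⌋ = $16,378 → take DB $34,557. Book value $69,115.
Year 2: DB = ⌊$69,115 × 200%/6⌋ = $23,038; SL = ⌊$63,715/5⌋ = $12,743 → take DB $23,038. Book value $46,077.
Year 3: DB = ⌊$46,077 × 200%/6⌋ = $15,359; SL = ⌊$40,677/4⌋ = $10,169 → take DB $15,359. Book value $30,718.
Year 4: DB = ⌊$30,718 × 200%/6⌋ = $10,239; SL = ⌊$25,318/3⌋ = $8,439 → take DB $10,239. Book value $20,479.
Accumulated through year 4 = $103,672 − $20,479 = $83,193.

$83,193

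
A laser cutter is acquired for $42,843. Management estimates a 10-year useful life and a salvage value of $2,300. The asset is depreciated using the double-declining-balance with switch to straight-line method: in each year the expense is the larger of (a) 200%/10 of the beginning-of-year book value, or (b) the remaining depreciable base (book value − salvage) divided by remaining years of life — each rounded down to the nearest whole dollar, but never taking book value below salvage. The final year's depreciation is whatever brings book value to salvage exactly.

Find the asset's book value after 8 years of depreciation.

$6,758

Depreciable base = $42,843 − $2,300 = $40,543.
Year 1: DB = ⌊$42,843 × 200%/10⌋ = $8,568; SL = ⌊$40,543/10⌋ = $4,054 → take DB $8,568. Book value $34,275.
Year 2: DB = ⌊$34,275 × 200%/10⌋ = $6,855; SL = ⌊$31,975/9⌋ = $3,552 → take DB $6,855. Book value $27,420.
Year 3: DB = ⌊$27,420 × 200%/10⌋ = $5,484; SL = ⌊$25,120/8⌋ = $3,140 → take DB $5,484. Book value $21,936.
Year 4: DB = ⌊$21,936 × 200%/10⌋ = $4,387; SL = ⌊$19,636/7⌋ = $2,805 → take DB $4,387. Book value $17,549.
Year 5: DB = ⌊$17,549 × 200%/10⌋ = $3,509; SL = ⌊$15,249/6⌋ = $2,541 → take DB $3,509. Book value $14,040.
Year 6: DB = ⌊$14,040 × 200%/10⌋ = $2,808; SL = ⌊$11,740/5⌋ = $2,348 → take DB $2,808. Book value $11,232.
Year 7: DB = ⌊$11,232 × 200%/10⌋ = $2,246; SL = ⌊$8,932/4⌋ = $2,233 → take DB $2,246. Book value $8,986.
Year 8: DB = ⌊$8,986 × 200%/10⌋ = $1,797; SL = ⌊$6,686/3⌋ = $2,228 → take SL $2,228. Book value $6,758.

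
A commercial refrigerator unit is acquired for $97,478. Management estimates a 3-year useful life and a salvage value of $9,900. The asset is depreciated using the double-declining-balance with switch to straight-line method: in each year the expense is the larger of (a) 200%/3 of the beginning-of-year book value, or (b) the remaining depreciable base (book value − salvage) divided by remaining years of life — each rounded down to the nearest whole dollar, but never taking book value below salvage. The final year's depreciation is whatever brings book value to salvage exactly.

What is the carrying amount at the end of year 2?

Depreciable base = $97,478 − $9,900 = $87,578.
Year 1: DB = ⌊$97,478 × 200%/3⌋ = $64,985; SL = ⌊$87,578/3⌋ = $29,192 → take DB $64,985. Book value $32,493.
Year 2: DB = ⌊$32,493 × 200%/3⌋ = $21,662; SL = ⌊$22,593/2⌋ = $11,296 → take DB $21,662. Book value $10,831.

$10,831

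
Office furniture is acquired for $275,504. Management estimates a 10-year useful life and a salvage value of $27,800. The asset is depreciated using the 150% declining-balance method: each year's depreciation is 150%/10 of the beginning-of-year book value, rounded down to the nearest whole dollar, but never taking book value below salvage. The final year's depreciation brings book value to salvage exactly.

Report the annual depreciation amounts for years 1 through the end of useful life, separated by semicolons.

Depreciable base = $275,504 − $27,800 = $247,704.
Year 1: ⌊$275,504 × 150%/10⌋ = $41,325. Book value $234,179.
Year 2: ⌊$234,179 × 150%/10⌋ = $35,126. Book value $199,053.
Year 3: ⌊$199,053 × 150%/10⌋ = $29,857. Book value $169,196.
Year 4: ⌊$169,196 × 150%/10⌋ = $25,379. Book value $143,817.
Year 5: ⌊$143,817 × 150%/10⌋ = $21,572. Book value $122,245.
Year 6: ⌊$122,245 × 150%/10⌋ = $18,336. Book value $103,909.
Year 7: ⌊$103,909 × 150%/10⌋ = $15,586. Book value $88,323.
Year 8: ⌊$88,323 × 150%/10⌋ = $13,248. Book value $75,075.
Year 9: ⌊$75,075 × 150%/10⌋ = $11,261. Book value $63,814.
Year 10 (final): $63,814 − $27,800 = $36,014. Book value $27,800.

$41,325; $35,126; $29,857; $25,379; $21,572; $18,336; $15,586; $13,248; $11,261; $36,014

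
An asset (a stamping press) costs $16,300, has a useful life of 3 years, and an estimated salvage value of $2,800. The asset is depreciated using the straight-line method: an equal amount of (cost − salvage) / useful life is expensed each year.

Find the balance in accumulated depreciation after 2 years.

Depreciable base = $16,300 − $2,800 = $13,500.
Annual expense = $13,500 / 3 = $4,500.
End of year 1: book value $11,800.
End of year 2: book value $7,300.
Accumulated through year 2 = $16,300 − $7,300 = $9,000.

$9,000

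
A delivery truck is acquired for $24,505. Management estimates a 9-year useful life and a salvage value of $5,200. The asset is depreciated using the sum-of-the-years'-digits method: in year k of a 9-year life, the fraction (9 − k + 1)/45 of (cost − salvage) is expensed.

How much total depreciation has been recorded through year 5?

Depreciable base = $24,505 − $5,200 = $19,305.
Sum of the years' digits = 9+8+7+6+5+4+3+2+1 = 45.
Year 1: $19,305 × 9/45 = $3,861. Book value $20,644.
Year 2: $19,305 × 8/45 = $3,432. Book value $17,212.
Year 3: $19,305 × 7/45 = $3,003. Book value $14,209.
Year 4: $19,305 × 6/45 = $2,574. Book value $11,635.
Year 5: $19,305 × 5/45 = $2,145. Book value $9,490.
Accumulated through year 5 = $24,505 − $9,490 = $15,015.

$15,015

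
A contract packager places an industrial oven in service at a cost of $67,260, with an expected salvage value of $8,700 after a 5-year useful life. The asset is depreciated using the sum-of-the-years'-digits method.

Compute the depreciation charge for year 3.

$11,712

Depreciable base = $67,260 − $8,700 = $58,560.
Sum of the years' digits = 5+4+3+2+1 = 15.
Year 1: $58,560 × 5/15 = $19,520. Book value $47,740.
Year 2: $58,560 × 4/15 = $15,616. Book value $32,124.
Year 3: $58,560 × 3/15 = $11,712. Book value $20,412.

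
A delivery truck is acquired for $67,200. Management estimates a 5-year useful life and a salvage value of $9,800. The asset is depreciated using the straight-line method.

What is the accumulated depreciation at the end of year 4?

Depreciable base = $67,200 − $9,800 = $57,400.
Annual expense = $57,400 / 5 = $11,480.
End of year 1: book value $55,720.
End of year 2: book value $44,240.
End of year 3: book value $32,760.
End of year 4: book value $21,280.
Accumulated through year 4 = $67,200 − $21,280 = $45,920.

$45,920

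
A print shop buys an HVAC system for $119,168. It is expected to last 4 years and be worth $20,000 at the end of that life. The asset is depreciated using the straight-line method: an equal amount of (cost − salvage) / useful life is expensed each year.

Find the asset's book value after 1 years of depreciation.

Depreciable base = $119,168 − $20,000 = $99,168.
Annual expense = $99,168 / 4 = $24,792.
End of year 1: book value $94,376.

$94,376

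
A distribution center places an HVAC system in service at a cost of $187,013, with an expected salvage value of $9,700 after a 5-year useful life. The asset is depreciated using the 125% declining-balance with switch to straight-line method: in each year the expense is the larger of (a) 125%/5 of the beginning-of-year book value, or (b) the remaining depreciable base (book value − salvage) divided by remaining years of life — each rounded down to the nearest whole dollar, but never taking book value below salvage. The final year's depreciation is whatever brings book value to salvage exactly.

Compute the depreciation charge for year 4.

Depreciable base = $187,013 − $9,700 = $177,313.
Year 1: DB = ⌊$187,013 × 125%/5⌋ = $46,753; SL = ⌊$177,313/5⌋ = $35,462 → take DB $46,753. Book value $140,260.
Year 2: DB = ⌊$140,260 × 125%/5⌋ = $35,065; SL = ⌊$130,560/4⌋ = $32,640 → take DB $35,065. Book value $105,195.
Year 3: DB = ⌊$105,195 × 125%/5⌋ = $26,298; SL = ⌊$95,495/3⌋ = $31,831 → take SL $31,831. Book value $73,364.
Year 4: DB = ⌊$73,364 × 125%/5⌋ = $18,341; SL = ⌊$63,664/2⌋ = $31,832 → take SL $31,832. Book value $41,532.

$31,832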